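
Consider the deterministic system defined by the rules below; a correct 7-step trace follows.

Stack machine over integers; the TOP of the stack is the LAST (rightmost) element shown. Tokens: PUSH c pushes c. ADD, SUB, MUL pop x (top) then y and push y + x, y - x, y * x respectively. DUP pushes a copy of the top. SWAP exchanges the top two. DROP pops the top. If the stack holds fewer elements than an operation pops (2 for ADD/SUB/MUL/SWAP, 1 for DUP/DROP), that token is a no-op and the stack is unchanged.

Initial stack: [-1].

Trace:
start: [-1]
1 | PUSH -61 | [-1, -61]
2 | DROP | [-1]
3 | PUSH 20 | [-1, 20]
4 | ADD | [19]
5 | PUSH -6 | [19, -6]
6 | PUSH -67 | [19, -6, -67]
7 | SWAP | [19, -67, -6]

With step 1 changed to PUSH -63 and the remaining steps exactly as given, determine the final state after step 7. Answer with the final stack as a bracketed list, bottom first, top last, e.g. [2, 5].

[19, -67, -6]

(re-executing from step 1 with the substitution; state before step 1: [-1])
1 | PUSH -63 | [-1, -63]
2 | DROP | [-1]
3 | PUSH 20 | [-1, 20]
4 | ADD | [19]
5 | PUSH -6 | [19, -6]
6 | PUSH -67 | [19, -6, -67]
7 | SWAP | [19, -67, -6]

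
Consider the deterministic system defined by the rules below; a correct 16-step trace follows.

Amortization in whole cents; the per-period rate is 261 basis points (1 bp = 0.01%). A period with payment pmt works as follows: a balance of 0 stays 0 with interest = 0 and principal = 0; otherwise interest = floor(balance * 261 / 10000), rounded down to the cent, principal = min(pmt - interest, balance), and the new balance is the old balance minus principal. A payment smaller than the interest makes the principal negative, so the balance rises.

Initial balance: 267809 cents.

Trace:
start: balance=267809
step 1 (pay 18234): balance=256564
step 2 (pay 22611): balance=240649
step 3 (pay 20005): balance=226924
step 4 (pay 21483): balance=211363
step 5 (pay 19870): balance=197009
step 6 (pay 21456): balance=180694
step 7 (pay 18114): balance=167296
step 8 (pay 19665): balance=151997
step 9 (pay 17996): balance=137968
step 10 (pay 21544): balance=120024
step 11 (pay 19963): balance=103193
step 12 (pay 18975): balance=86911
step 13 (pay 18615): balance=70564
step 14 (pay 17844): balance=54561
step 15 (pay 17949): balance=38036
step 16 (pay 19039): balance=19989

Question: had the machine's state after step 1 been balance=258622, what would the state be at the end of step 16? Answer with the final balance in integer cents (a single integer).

23020

state after step 1 := balance=258622
step 2 (pay 22611): balance=242761
step 3 (pay 20005): balance=229092
step 4 (pay 21483): balance=213588
step 5 (pay 19870): balance=199292
step 6 (pay 21456): balance=183037
step 7 (pay 18114): balance=169700
step 8 (pay 19665): balance=154464
step 9 (pay 17996): balance=140499
step 10 (pay 21544): balance=122622
step 11 (pay 19963): balance=105859
step 12 (pay 18975): balance=89646
step 13 (pay 18615): balance=73370
step 14 (pay 17844): balance=57440
step 15 (pay 17949): balance=40990
step 16 (pay 19039): balance=23020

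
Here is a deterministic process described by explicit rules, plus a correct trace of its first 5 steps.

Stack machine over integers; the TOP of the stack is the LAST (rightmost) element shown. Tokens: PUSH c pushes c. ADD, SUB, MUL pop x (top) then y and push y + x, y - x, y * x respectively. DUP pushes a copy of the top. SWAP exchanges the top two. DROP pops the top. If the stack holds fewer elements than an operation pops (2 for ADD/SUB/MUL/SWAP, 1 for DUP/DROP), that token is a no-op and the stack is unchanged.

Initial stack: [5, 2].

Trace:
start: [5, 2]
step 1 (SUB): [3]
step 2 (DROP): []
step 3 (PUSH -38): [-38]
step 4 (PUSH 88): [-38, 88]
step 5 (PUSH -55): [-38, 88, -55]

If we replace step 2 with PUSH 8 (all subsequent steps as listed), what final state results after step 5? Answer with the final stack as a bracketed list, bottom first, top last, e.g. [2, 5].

(re-executing from step 2 with the substitution; state before step 2: [3])
step 2 (PUSH 8): [3, 8]
step 3 (PUSH -38): [3, 8, -38]
step 4 (PUSH 88): [3, 8, -38, 88]
step 5 (PUSH -55): [3, 8, -38, 88, -55]

[3, 8, -38, 88, -55]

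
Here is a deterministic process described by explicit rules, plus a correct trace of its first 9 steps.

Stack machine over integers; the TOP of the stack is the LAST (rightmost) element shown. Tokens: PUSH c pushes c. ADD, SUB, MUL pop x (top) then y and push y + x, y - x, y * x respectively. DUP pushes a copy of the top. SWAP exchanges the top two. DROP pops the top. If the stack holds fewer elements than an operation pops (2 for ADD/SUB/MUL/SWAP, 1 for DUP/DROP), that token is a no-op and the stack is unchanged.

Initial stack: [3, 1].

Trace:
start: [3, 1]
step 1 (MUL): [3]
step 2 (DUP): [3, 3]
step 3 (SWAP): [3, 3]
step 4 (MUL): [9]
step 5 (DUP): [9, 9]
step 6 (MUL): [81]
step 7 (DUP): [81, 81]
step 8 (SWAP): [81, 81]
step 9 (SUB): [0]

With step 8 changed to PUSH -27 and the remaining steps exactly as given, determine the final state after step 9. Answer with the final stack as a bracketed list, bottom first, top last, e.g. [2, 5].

(re-executing from step 8 with the substitution; state before step 8: [81, 81])
step 8 (PUSH -27): [81, 81, -27]
step 9 (SUB): [81, 108]

[81, 108]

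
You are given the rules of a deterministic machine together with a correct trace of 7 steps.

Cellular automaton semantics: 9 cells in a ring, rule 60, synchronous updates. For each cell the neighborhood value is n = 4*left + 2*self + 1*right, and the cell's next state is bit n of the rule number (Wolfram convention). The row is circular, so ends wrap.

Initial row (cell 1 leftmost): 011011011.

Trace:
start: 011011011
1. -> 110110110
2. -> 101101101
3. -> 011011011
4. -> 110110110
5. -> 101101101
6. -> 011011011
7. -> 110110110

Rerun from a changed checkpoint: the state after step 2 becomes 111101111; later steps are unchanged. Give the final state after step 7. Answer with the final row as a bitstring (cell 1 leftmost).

100011001

state after step 2 := 111101111
3. -> 000011000
4. -> 000010100
5. -> 000011110
6. -> 000010001
7. -> 100011001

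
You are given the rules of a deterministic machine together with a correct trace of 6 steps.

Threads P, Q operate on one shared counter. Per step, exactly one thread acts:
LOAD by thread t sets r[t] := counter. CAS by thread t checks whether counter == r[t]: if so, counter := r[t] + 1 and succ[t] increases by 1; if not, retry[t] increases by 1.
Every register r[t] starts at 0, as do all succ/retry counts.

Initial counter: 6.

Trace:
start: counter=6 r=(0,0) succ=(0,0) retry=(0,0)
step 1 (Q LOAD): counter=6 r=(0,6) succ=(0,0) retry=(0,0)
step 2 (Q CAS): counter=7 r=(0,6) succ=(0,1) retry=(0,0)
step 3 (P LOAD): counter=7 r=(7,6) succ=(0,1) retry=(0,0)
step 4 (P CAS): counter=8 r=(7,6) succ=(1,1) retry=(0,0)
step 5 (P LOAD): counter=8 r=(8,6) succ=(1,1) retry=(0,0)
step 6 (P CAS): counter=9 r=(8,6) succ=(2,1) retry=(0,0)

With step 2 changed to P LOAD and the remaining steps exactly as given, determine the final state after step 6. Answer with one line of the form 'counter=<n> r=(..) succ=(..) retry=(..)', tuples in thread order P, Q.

counter=8 r=(7,6) succ=(2,0) retry=(0,0)

(re-executing from step 2 with the substitution; state before step 2: counter=6 r=(0,6) succ=(0,0) retry=(0,0))
step 2 (P LOAD): counter=6 r=(6,6) succ=(0,0) retry=(0,0)
step 3 (P LOAD): counter=6 r=(6,6) succ=(0,0) retry=(0,0)
step 4 (P CAS): counter=7 r=(6,6) succ=(1,0) retry=(0,0)
step 5 (P LOAD): counter=7 r=(7,6) succ=(1,0) retry=(0,0)
step 6 (P CAS): counter=8 r=(7,6) succ=(2,0) retry=(0,0)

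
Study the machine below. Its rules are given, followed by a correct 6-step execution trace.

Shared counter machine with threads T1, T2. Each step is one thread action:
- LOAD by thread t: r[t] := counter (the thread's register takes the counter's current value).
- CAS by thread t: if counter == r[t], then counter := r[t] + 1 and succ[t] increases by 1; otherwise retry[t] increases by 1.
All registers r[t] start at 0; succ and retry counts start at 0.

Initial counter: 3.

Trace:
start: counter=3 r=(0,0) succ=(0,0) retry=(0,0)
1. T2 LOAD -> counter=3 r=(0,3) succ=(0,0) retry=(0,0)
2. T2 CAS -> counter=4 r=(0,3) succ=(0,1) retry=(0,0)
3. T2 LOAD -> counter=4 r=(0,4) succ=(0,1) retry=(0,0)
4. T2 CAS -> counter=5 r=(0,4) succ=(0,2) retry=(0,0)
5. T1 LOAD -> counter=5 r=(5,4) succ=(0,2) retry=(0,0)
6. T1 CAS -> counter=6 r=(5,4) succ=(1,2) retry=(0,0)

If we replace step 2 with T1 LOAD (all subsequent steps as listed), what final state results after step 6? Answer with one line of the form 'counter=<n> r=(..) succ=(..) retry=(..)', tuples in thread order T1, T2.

(re-executing from step 2 with the substitution; state before step 2: counter=3 r=(0,3) succ=(0,0) retry=(0,0))
2. T1 LOAD -> counter=3 r=(3,3) succ=(0,0) retry=(0,0)
3. T2 LOAD -> counter=3 r=(3,3) succ=(0,0) retry=(0,0)
4. T2 CAS -> counter=4 r=(3,3) succ=(0,1) retry=(0,0)
5. T1 LOAD -> counter=4 r=(4,3) succ=(0,1) retry=(0,0)
6. T1 CAS -> counter=5 r=(4,3) succ=(1,1) retry=(0,0)

counter=5 r=(4,3) succ=(1,1) retry=(0,0)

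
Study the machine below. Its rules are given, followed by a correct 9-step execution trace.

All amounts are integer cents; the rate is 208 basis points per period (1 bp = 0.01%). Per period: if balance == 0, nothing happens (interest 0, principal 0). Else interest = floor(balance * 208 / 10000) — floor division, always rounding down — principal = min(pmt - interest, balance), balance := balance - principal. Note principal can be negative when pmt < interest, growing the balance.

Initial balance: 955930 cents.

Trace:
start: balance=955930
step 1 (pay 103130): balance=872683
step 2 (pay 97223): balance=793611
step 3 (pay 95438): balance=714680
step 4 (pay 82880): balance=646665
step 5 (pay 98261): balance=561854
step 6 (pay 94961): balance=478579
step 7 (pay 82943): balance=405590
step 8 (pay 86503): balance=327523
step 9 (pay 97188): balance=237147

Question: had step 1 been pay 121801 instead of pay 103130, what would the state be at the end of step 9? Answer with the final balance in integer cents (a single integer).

(re-executing from step 1 with the substitution; state before step 1: balance=955930)
step 1 (pay 121801): balance=854012
step 2 (pay 97223): balance=774552
step 3 (pay 95438): balance=695224
step 4 (pay 82880): balance=626804
step 5 (pay 98261): balance=541580
step 6 (pay 94961): balance=457883
step 7 (pay 82943): balance=384463
step 8 (pay 86503): balance=305956
step 9 (pay 97188): balance=215131

215131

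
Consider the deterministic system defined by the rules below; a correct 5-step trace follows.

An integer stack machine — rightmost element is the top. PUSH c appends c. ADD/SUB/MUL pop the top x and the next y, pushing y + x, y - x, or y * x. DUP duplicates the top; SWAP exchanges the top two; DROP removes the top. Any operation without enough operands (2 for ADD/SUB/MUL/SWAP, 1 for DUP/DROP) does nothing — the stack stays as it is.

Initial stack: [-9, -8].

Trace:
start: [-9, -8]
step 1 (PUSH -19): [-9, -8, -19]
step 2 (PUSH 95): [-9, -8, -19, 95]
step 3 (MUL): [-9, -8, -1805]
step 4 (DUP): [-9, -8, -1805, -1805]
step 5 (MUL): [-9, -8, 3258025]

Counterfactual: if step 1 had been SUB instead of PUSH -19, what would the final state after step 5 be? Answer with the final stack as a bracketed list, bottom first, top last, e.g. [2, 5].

(re-executing from step 1 with the substitution; state before step 1: [-9, -8])
step 1 (SUB): [-1]
step 2 (PUSH 95): [-1, 95]
step 3 (MUL): [-95]
step 4 (DUP): [-95, -95]
step 5 (MUL): [9025]

[9025]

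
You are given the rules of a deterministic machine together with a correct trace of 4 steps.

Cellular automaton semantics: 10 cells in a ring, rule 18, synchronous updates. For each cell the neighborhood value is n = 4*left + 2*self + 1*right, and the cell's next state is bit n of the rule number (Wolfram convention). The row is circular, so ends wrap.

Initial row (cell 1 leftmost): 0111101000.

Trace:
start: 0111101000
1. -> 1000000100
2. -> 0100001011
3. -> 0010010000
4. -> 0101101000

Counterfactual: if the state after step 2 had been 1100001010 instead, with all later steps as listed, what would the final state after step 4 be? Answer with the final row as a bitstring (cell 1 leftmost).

state after step 2 := 1100001010
3. -> 0010010000
4. -> 0101101000

0101101000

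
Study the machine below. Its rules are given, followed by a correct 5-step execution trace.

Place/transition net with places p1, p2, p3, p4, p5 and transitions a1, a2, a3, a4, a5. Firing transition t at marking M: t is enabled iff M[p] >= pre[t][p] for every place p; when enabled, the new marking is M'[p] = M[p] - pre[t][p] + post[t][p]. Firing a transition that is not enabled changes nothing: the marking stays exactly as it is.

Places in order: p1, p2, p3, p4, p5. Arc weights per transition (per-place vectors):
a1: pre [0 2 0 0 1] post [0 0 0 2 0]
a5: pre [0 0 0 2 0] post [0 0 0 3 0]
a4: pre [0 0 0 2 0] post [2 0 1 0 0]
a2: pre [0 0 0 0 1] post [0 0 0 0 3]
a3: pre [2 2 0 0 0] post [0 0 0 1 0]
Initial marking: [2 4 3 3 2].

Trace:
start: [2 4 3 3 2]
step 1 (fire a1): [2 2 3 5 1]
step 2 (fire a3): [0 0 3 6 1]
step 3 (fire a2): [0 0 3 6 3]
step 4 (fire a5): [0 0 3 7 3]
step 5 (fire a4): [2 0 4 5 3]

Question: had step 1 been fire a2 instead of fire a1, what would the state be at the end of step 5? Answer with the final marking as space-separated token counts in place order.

(re-executing from step 1 with the substitution; state before step 1: [2 4 3 3 2])
step 1 (fire a2): [2 4 3 3 4]
step 2 (fire a3): [0 2 3 4 4]
step 3 (fire a2): [0 2 3 4 6]
step 4 (fire a5): [0 2 3 5 6]
step 5 (fire a4): [2 2 4 3 6]

2 2 4 3 6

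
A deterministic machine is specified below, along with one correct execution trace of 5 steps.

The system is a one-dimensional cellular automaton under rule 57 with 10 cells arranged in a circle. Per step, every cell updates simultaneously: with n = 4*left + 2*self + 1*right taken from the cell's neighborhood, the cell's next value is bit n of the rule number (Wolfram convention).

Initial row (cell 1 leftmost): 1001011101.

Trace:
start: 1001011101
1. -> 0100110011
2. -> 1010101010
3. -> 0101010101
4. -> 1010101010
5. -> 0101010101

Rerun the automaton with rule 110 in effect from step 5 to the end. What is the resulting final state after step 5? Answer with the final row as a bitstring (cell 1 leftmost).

1111111111

(re-executing step 5 under rule 110; state before step 5: 1010101010)
5. -> 1111111111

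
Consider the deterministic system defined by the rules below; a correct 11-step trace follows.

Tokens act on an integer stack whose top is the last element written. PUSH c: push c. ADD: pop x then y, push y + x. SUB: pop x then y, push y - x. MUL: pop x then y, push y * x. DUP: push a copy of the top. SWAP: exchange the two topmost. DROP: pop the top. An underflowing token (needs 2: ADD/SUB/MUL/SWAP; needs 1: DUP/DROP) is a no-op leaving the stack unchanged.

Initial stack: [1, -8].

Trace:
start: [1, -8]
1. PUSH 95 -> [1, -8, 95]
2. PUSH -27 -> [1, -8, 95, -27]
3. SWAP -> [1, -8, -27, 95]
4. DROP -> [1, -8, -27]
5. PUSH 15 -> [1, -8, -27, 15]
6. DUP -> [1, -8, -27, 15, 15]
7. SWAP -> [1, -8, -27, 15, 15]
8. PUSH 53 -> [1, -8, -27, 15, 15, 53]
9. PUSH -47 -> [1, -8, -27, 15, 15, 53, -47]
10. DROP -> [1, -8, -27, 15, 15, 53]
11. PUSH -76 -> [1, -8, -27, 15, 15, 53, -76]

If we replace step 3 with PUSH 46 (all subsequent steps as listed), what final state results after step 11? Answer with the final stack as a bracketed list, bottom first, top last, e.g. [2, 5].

(re-executing from step 3 with the substitution; state before step 3: [1, -8, 95, -27])
3. PUSH 46 -> [1, -8, 95, -27, 46]
4. DROP -> [1, -8, 95, -27]
5. PUSH 15 -> [1, -8, 95, -27, 15]
6. DUP -> [1, -8, 95, -27, 15, 15]
7. SWAP -> [1, -8, 95, -27, 15, 15]
8. PUSH 53 -> [1, -8, 95, -27, 15, 15, 53]
9. PUSH -47 -> [1, -8, 95, -27, 15, 15, 53, -47]
10. DROP -> [1, -8, 95, -27, 15, 15, 53]
11. PUSH -76 -> [1, -8, 95, -27, 15, 15, 53, -76]

[1, -8, 95, -27, 15, 15, 53, -76]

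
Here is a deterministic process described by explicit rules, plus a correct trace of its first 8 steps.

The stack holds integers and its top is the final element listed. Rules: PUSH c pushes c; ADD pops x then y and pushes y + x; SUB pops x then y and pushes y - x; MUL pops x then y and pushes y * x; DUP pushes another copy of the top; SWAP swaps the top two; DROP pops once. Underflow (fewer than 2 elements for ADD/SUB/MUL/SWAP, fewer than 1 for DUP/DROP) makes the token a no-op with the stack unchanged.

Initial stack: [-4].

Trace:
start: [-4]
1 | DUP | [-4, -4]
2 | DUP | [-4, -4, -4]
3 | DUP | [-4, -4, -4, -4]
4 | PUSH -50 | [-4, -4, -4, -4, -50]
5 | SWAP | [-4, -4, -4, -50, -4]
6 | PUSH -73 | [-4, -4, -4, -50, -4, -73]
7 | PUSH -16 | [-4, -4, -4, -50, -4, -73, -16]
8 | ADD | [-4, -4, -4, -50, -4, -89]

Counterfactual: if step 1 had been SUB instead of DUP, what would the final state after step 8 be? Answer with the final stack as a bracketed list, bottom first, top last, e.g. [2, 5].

[-4, -4, -50, -4, -89]

(re-executing from step 1 with the substitution; state before step 1: [-4])
1 | SUB | [-4]
2 | DUP | [-4, -4]
3 | DUP | [-4, -4, -4]
4 | PUSH -50 | [-4, -4, -4, -50]
5 | SWAP | [-4, -4, -50, -4]
6 | PUSH -73 | [-4, -4, -50, -4, -73]
7 | PUSH -16 | [-4, -4, -50, -4, -73, -16]
8 | ADD | [-4, -4, -50, -4, -89]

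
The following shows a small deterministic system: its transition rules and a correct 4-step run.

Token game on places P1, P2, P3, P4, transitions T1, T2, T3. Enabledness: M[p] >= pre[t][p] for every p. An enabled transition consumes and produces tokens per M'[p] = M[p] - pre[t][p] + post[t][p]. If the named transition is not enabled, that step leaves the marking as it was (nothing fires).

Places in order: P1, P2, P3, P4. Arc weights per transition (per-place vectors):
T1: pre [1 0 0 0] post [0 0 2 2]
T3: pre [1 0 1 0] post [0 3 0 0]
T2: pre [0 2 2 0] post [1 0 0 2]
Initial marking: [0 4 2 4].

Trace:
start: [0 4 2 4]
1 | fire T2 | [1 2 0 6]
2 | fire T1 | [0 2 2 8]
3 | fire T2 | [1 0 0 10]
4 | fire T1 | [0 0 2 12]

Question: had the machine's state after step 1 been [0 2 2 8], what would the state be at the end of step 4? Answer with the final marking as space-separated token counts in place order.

state after step 1 := [0 2 2 8]
2 | fire T1 | [0 2 2 8]
3 | fire T2 | [1 0 0 10]
4 | fire T1 | [0 0 2 12]

0 0 2 12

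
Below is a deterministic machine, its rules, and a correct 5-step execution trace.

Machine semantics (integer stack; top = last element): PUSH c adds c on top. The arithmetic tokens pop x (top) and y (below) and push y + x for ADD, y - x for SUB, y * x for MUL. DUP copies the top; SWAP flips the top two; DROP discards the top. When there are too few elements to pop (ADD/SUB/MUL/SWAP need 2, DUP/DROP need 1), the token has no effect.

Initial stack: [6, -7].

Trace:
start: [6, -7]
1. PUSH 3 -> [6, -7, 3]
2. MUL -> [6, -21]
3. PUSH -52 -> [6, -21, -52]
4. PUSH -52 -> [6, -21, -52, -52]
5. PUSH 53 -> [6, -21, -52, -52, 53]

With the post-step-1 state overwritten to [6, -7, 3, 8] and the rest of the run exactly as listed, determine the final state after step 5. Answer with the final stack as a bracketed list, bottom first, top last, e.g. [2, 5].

[6, -7, 24, -52, -52, 53]

state after step 1 := [6, -7, 3, 8]
2. MUL -> [6, -7, 24]
3. PUSH -52 -> [6, -7, 24, -52]
4. PUSH -52 -> [6, -7, 24, -52, -52]
5. PUSH 53 -> [6, -7, 24, -52, -52, 53]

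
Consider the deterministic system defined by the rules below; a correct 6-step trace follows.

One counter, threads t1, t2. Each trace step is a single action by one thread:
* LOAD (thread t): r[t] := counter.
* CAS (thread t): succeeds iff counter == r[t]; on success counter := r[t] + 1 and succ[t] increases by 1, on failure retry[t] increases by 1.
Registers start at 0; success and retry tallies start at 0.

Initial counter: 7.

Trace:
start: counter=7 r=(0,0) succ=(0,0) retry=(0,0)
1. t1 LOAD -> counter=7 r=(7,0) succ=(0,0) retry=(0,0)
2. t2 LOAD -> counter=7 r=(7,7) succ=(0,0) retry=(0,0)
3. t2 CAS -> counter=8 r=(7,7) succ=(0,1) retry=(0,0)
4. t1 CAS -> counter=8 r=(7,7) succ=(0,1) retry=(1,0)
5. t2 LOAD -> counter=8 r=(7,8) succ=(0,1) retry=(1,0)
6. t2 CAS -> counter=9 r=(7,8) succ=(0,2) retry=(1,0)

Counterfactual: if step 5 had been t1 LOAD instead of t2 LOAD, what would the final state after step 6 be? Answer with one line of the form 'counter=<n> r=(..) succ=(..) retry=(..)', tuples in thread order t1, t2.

counter=8 r=(8,7) succ=(0,1) retry=(1,1)

(re-executing from step 5 with the substitution; state before step 5: counter=8 r=(7,7) succ=(0,1) retry=(1,0))
5. t1 LOAD -> counter=8 r=(8,7) succ=(0,1) retry=(1,0)
6. t2 CAS -> counter=8 r=(8,7) succ=(0,1) retry=(1,1)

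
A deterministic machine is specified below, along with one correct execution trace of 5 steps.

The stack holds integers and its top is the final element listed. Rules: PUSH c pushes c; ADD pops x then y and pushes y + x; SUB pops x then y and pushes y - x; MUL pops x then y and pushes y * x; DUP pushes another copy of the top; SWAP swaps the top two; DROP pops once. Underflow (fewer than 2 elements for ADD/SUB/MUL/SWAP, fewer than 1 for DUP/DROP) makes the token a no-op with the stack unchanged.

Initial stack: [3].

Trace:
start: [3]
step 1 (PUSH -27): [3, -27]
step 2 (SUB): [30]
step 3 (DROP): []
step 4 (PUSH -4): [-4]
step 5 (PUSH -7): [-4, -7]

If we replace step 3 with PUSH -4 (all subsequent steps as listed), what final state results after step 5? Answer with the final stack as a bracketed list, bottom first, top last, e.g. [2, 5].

(re-executing from step 3 with the substitution; state before step 3: [30])
step 3 (PUSH -4): [30, -4]
step 4 (PUSH -4): [30, -4, -4]
step 5 (PUSH -7): [30, -4, -4, -7]

[30, -4, -4, -7]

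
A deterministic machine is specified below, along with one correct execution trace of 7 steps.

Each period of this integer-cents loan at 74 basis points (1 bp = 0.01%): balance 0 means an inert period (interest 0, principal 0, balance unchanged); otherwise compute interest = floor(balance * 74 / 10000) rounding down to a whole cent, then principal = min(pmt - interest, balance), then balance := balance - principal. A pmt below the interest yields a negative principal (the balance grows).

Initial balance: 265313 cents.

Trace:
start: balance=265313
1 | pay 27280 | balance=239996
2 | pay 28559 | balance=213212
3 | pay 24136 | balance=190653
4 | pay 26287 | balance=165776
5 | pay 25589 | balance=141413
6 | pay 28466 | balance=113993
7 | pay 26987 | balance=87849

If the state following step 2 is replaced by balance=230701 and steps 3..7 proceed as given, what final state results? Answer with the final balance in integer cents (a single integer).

state after step 2 := balance=230701
3 | pay 24136 | balance=208272
4 | pay 26287 | balance=183526
5 | pay 25589 | balance=159295
6 | pay 28466 | balance=132007
7 | pay 26987 | balance=105996

105996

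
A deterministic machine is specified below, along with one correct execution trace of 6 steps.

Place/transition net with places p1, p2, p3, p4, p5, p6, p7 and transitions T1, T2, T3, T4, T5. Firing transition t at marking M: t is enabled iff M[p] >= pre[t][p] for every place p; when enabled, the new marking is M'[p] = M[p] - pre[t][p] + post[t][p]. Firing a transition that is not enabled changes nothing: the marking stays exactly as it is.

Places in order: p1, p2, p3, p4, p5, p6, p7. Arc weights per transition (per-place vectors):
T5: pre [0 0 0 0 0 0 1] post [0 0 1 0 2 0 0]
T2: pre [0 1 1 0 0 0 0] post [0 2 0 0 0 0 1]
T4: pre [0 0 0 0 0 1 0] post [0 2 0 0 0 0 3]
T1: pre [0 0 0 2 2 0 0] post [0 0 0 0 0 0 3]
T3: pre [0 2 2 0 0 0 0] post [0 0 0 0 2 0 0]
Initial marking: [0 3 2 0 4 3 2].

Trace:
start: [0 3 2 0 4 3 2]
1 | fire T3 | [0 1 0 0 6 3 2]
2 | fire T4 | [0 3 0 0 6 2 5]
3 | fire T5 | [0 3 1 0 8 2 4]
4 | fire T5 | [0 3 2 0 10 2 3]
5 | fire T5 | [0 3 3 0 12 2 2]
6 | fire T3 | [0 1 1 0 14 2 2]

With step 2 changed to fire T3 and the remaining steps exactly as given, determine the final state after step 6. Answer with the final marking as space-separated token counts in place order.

(re-executing from step 2 with the substitution; state before step 2: [0 1 0 0 6 3 2])
2 | fire T3 | [0 1 0 0 6 3 2]
3 | fire T5 | [0 1 1 0 8 3 1]
4 | fire T5 | [0 1 2 0 10 3 0]
5 | fire T5 | [0 1 2 0 10 3 0]
6 | fire T3 | [0 1 2 0 10 3 0]

0 1 2 0 10 3 0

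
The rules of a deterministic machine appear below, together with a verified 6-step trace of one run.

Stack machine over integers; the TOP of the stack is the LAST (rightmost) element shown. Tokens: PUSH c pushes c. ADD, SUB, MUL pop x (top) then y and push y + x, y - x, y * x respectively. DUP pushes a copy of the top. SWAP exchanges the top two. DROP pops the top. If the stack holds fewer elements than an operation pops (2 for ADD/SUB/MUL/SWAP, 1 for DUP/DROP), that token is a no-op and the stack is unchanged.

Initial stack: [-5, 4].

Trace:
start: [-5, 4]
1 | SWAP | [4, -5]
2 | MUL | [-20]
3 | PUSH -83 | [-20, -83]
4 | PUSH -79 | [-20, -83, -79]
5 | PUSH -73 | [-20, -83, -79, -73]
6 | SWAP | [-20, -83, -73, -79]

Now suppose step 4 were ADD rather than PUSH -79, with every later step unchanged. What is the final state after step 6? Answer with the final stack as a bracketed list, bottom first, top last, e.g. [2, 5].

[-73, -103]

(re-executing from step 4 with the substitution; state before step 4: [-20, -83])
4 | ADD | [-103]
5 | PUSH -73 | [-103, -73]
6 | SWAP | [-73, -103]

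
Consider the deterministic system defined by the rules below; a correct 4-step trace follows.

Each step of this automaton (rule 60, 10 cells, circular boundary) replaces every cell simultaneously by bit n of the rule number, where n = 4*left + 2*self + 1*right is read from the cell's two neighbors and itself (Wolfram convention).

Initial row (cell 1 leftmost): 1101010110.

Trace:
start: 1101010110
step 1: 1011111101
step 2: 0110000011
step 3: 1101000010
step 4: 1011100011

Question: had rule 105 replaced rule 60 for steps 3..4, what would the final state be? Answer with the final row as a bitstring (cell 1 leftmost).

0011101110

(re-executing steps 3..4 under rule 105; state before step 3: 0110000011)
step 3: 1110111011
step 4: 0011101110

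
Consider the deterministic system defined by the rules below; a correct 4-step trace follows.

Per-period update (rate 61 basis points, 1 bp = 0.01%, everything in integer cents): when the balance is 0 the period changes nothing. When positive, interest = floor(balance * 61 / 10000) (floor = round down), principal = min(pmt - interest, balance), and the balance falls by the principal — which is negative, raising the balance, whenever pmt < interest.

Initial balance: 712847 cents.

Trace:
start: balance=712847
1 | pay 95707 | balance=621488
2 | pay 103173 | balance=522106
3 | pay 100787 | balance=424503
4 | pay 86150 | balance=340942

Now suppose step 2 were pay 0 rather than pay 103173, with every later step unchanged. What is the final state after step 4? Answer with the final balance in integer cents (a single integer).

445378

(re-executing from step 2 with the substitution; state before step 2: balance=621488)
2 | pay 0 | balance=625279
3 | pay 100787 | balance=528306
4 | pay 86150 | balance=445378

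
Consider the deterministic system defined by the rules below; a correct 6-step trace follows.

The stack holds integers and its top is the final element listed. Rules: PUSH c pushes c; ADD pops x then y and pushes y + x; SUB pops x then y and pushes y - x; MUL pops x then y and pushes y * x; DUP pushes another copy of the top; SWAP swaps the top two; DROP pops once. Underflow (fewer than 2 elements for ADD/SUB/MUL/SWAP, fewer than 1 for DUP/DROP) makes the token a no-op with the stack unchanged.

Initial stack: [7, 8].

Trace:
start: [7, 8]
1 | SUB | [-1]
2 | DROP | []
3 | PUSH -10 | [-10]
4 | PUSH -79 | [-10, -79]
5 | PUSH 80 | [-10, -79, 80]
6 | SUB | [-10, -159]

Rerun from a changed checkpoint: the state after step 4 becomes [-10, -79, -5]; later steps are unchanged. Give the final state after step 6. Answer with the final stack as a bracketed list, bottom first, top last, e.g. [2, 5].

[-10, -79, -85]

state after step 4 := [-10, -79, -5]
5 | PUSH 80 | [-10, -79, -5, 80]
6 | SUB | [-10, -79, -85]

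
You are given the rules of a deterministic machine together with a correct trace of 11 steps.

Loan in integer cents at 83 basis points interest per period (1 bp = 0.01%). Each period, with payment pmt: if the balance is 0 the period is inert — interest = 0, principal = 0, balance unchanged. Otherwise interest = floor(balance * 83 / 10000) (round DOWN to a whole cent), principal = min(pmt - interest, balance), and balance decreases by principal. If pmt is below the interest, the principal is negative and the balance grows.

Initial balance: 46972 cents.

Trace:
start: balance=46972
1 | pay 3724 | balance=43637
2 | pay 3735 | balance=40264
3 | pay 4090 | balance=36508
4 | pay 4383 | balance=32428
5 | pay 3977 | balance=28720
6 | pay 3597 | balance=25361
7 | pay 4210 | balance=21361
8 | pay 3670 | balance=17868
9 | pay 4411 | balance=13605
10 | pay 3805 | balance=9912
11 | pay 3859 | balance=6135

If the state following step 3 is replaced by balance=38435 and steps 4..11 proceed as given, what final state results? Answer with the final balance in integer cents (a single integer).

8192

state after step 3 := balance=38435
4 | pay 4383 | balance=34371
5 | pay 3977 | balance=30679
6 | pay 3597 | balance=27336
7 | pay 4210 | balance=23352
8 | pay 3670 | balance=19875
9 | pay 4411 | balance=15628
10 | pay 3805 | balance=11952
11 | pay 3859 | balance=8192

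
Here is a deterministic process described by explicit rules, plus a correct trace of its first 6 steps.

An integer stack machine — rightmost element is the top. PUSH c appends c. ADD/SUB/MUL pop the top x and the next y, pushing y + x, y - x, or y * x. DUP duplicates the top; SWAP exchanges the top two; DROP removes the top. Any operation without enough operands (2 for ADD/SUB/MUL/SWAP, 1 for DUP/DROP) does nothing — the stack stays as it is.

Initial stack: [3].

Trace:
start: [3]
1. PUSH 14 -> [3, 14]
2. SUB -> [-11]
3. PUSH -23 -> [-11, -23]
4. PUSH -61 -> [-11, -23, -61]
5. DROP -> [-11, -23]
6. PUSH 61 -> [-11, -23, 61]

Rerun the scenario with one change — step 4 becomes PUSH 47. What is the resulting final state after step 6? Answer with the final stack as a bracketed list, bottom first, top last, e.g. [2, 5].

[-11, -23, 61]

(re-executing from step 4 with the substitution; state before step 4: [-11, -23])
4. PUSH 47 -> [-11, -23, 47]
5. DROP -> [-11, -23]
6. PUSH 61 -> [-11, -23, 61]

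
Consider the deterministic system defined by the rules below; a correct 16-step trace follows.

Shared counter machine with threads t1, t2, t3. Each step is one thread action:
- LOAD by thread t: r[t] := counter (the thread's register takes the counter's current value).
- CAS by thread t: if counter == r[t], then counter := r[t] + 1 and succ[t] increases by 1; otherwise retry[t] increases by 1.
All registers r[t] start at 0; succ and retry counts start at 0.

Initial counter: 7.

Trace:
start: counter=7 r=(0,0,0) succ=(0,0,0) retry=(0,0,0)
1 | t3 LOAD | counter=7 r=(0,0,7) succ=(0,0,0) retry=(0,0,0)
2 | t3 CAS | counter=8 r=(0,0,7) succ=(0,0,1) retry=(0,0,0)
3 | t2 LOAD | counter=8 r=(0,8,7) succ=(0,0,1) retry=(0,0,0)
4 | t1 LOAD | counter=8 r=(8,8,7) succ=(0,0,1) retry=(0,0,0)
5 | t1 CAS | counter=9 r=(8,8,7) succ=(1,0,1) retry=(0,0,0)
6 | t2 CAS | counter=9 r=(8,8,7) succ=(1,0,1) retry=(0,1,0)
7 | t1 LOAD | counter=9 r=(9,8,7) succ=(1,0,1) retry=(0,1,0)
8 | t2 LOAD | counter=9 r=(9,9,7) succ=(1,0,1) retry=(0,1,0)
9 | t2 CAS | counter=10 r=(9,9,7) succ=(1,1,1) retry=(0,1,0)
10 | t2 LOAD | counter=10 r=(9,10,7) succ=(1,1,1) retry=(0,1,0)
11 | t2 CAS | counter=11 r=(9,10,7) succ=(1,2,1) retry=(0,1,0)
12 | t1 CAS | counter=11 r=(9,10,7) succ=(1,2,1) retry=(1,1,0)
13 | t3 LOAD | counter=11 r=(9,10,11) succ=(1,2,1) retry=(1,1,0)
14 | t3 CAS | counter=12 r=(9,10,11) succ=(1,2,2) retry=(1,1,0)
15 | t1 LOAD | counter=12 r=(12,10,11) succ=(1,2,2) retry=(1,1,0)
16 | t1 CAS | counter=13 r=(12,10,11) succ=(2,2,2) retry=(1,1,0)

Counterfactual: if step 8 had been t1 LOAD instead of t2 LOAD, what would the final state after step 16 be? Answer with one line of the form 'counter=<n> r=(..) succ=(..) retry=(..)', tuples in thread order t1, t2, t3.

counter=12 r=(11,9,10) succ=(2,1,2) retry=(1,2,0)

(re-executing from step 8 with the substitution; state before step 8: counter=9 r=(9,8,7) succ=(1,0,1) retry=(0,1,0))
8 | t1 LOAD | counter=9 r=(9,8,7) succ=(1,0,1) retry=(0,1,0)
9 | t2 CAS | counter=9 r=(9,8,7) succ=(1,0,1) retry=(0,2,0)
10 | t2 LOAD | counter=9 r=(9,9,7) succ=(1,0,1) retry=(0,2,0)
11 | t2 CAS | counter=10 r=(9,9,7) succ=(1,1,1) retry=(0,2,0)
12 | t1 CAS | counter=10 r=(9,9,7) succ=(1,1,1) retry=(1,2,0)
13 | t3 LOAD | counter=10 r=(9,9,10) succ=(1,1,1) retry=(1,2,0)
14 | t3 CAS | counter=11 r=(9,9,10) succ=(1,1,2) retry=(1,2,0)
15 | t1 LOAD | counter=11 r=(11,9,10) succ=(1,1,2) retry=(1,2,0)
16 | t1 CAS | counter=12 r=(11,9,10) succ=(2,1,2) retry=(1,2,0)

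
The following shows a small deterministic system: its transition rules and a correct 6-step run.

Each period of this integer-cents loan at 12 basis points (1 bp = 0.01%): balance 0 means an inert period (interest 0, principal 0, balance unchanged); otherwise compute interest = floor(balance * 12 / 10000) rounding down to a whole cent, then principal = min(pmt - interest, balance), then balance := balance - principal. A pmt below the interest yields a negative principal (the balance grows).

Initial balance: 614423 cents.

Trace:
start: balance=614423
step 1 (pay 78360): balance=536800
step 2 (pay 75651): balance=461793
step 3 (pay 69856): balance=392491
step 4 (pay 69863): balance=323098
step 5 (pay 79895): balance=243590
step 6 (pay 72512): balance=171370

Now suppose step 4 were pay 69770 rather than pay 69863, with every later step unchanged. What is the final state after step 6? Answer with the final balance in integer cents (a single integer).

(re-executing from step 4 with the substitution; state before step 4: balance=392491)
step 4 (pay 69770): balance=323191
step 5 (pay 79895): balance=243683
step 6 (pay 72512): balance=171463

171463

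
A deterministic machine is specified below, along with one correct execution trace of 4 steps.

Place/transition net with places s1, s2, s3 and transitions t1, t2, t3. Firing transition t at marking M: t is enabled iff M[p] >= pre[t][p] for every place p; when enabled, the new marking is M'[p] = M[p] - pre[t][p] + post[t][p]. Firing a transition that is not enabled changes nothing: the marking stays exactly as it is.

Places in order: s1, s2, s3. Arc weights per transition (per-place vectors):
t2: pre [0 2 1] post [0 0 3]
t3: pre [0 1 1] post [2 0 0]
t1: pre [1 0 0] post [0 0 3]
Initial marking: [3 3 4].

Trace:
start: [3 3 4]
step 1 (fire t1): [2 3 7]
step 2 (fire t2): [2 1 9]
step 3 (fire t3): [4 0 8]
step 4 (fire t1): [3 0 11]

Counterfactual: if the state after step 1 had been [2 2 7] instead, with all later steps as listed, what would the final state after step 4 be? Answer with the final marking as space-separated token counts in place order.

1 0 12

state after step 1 := [2 2 7]
step 2 (fire t2): [2 0 9]
step 3 (fire t3): [2 0 9]
step 4 (fire t1): [1 0 12]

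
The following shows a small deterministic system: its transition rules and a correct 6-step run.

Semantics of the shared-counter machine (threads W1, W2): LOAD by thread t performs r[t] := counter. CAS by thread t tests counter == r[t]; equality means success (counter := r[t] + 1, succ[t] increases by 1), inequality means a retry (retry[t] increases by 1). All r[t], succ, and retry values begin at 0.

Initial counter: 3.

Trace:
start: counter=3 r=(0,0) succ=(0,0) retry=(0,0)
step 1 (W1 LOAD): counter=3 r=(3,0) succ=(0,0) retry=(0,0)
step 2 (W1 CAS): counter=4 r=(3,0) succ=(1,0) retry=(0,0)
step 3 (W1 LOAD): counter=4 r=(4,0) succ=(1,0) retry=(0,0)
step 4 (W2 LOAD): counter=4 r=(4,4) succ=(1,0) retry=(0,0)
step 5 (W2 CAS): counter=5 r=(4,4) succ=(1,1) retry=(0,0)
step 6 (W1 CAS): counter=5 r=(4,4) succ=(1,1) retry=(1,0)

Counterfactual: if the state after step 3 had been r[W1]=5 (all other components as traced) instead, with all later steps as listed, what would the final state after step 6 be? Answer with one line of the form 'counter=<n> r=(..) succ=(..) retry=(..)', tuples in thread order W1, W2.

counter=6 r=(5,4) succ=(2,1) retry=(0,0)

state after step 3 := counter=4 r=(5,0) succ=(1,0) retry=(0,0)
step 4 (W2 LOAD): counter=4 r=(5,4) succ=(1,0) retry=(0,0)
step 5 (W2 CAS): counter=5 r=(5,4) succ=(1,1) retry=(0,0)
step 6 (W1 CAS): counter=6 r=(5,4) succ=(2,1) retry=(0,0)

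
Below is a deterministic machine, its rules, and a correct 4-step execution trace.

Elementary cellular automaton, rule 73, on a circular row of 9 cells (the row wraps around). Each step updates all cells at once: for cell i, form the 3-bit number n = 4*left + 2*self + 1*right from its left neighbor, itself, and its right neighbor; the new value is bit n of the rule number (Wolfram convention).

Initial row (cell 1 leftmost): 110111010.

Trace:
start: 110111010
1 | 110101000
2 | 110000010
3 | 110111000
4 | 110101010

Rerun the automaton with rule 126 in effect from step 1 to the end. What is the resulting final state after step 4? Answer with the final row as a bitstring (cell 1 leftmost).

011111110

(re-executing steps 1..4 under rule 126; state before step 1: 110111010)
1 | 111101111
2 | 000111000
3 | 001101100
4 | 011111110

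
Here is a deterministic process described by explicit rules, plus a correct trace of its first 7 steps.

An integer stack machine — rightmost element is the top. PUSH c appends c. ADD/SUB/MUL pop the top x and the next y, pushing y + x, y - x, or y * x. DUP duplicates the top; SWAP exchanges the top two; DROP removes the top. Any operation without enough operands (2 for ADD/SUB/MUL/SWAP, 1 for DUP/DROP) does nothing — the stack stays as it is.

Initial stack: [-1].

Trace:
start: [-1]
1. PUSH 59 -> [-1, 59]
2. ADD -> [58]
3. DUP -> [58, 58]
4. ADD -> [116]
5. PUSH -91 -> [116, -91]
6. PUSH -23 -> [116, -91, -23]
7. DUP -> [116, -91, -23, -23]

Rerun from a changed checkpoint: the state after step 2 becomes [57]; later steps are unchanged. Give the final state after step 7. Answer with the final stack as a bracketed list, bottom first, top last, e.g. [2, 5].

state after step 2 := [57]
3. DUP -> [57, 57]
4. ADD -> [114]
5. PUSH -91 -> [114, -91]
6. PUSH -23 -> [114, -91, -23]
7. DUP -> [114, -91, -23, -23]

[114, -91, -23, -23]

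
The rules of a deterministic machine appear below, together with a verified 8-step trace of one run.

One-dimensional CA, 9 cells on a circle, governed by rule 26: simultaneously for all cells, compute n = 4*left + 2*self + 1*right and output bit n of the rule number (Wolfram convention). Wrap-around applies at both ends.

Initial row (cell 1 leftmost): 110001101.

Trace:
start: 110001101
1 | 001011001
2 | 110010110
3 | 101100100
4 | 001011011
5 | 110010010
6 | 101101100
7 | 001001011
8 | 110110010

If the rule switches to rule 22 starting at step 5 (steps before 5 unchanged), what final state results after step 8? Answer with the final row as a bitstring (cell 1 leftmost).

000001100

(re-executing steps 5..8 under rule 22; state before step 5: 001011011)
5 | 111000000
6 | 000100001
7 | 101110011
8 | 000001100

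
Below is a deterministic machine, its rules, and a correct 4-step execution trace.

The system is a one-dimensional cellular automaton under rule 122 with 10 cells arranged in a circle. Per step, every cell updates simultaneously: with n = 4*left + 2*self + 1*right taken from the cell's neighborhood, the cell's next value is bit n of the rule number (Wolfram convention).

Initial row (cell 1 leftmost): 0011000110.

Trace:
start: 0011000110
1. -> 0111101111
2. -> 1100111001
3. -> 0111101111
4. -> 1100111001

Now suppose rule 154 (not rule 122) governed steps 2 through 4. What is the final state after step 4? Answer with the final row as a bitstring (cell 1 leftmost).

(re-executing steps 2..4 under rule 154; state before step 2: 0111101111)
2. -> 0111001110
3. -> 1110111101
4. -> 1100111001

1100111001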